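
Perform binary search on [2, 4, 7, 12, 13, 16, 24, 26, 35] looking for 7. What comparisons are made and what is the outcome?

Binary search for 7 in [2, 4, 7, 12, 13, 16, 24, 26, 35]:

lo=0, hi=8, mid=4, arr[mid]=13 -> 13 > 7, search left half
lo=0, hi=3, mid=1, arr[mid]=4 -> 4 < 7, search right half
lo=2, hi=3, mid=2, arr[mid]=7 -> Found target at index 2!

Binary search finds 7 at index 2 after 3 comparisons. The search repeatedly halves the search space by comparing with the middle element.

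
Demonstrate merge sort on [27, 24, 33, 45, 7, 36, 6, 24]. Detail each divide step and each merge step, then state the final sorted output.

Merge sort trace:

Split: [27, 24, 33, 45, 7, 36, 6, 24] -> [27, 24, 33, 45] and [7, 36, 6, 24]
  Split: [27, 24, 33, 45] -> [27, 24] and [33, 45]
    Split: [27, 24] -> [27] and [24]
    Merge: [27] + [24] -> [24, 27]
    Split: [33, 45] -> [33] and [45]
    Merge: [33] + [45] -> [33, 45]
  Merge: [24, 27] + [33, 45] -> [24, 27, 33, 45]
  Split: [7, 36, 6, 24] -> [7, 36] and [6, 24]
    Split: [7, 36] -> [7] and [36]
    Merge: [7] + [36] -> [7, 36]
    Split: [6, 24] -> [6] and [24]
    Merge: [6] + [24] -> [6, 24]
  Merge: [7, 36] + [6, 24] -> [6, 7, 24, 36]
Merge: [24, 27, 33, 45] + [6, 7, 24, 36] -> [6, 7, 24, 24, 27, 33, 36, 45]

Final sorted array: [6, 7, 24, 24, 27, 33, 36, 45]

The merge sort proceeds by recursively splitting the array and merging sorted halves.
After all merges, the sorted array is [6, 7, 24, 24, 27, 33, 36, 45].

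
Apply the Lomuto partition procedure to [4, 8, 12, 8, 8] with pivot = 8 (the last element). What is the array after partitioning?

Lomuto partition with pivot = 8:

Initial array: [4, 8, 12, 8, 8]

arr[0]=4 <= 8: swap with position 0, array becomes [4, 8, 12, 8, 8]
arr[1]=8 <= 8: swap with position 1, array becomes [4, 8, 12, 8, 8]
arr[2]=12 > 8: no swap
arr[3]=8 <= 8: swap with position 2, array becomes [4, 8, 8, 12, 8]

Place pivot at position 3: [4, 8, 8, 8, 12]
Pivot position: 3

After partitioning with pivot 8, the array becomes [4, 8, 8, 8, 12]. The pivot is placed at index 3. All elements to the left of the pivot are <= 8, and all elements to the right are > 8.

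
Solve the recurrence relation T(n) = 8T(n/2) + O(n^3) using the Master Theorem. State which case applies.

Master Theorem for T(n) = 8T(n/2) + O(n^3):

a = 8, b = 2, c = 3
log_b(a) = log_2(8) = 3.0000

Case 2: c = 3 = log_2(8) = 3.0000
T(n) = O(n^3 log n) = O(n^3 log n)

For T(n) = 8T(n/2) + O(n^3): log_2(8) = 3.0000. This is Case 2 of the Master Theorem (c = log_b(a), equal work at all levels), giving O(n^3 log n).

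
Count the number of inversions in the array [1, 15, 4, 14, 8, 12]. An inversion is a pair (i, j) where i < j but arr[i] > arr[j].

Finding inversions in [1, 15, 4, 14, 8, 12]:

(1, 2): arr[1]=15 > arr[2]=4
(1, 3): arr[1]=15 > arr[3]=14
(1, 4): arr[1]=15 > arr[4]=8
(1, 5): arr[1]=15 > arr[5]=12
(3, 4): arr[3]=14 > arr[4]=8
(3, 5): arr[3]=14 > arr[5]=12

Total inversions: 6

The array has 6 inversion(s): (1,2), (1,3), (1,4), (1,5), (3,4), (3,5). Each pair (i,j) satisfies i < j and arr[i] > arr[j].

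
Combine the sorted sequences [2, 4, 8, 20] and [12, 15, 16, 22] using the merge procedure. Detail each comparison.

Merging process:

Compare 2 vs 12: take 2 from left. Merged: [2]
Compare 4 vs 12: take 4 from left. Merged: [2, 4]
Compare 8 vs 12: take 8 from left. Merged: [2, 4, 8]
Compare 20 vs 12: take 12 from right. Merged: [2, 4, 8, 12]
Compare 20 vs 15: take 15 from right. Merged: [2, 4, 8, 12, 15]
Compare 20 vs 16: take 16 from right. Merged: [2, 4, 8, 12, 15, 16]
Compare 20 vs 22: take 20 from left. Merged: [2, 4, 8, 12, 15, 16, 20]
Append remaining from right: [22]. Merged: [2, 4, 8, 12, 15, 16, 20, 22]

Final merged array: [2, 4, 8, 12, 15, 16, 20, 22]
Total comparisons: 7

The merged array is [2, 4, 8, 12, 15, 16, 20, 22], requiring 7 comparisons. The merge step runs in O(n) time where n is the total number of elements.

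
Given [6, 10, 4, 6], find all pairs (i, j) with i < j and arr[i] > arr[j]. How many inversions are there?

Finding inversions in [6, 10, 4, 6]:

(0, 2): arr[0]=6 > arr[2]=4
(1, 2): arr[1]=10 > arr[2]=4
(1, 3): arr[1]=10 > arr[3]=6

Total inversions: 3

The array has 3 inversion(s): (0,2), (1,2), (1,3). Each pair (i,j) satisfies i < j and arr[i] > arr[j].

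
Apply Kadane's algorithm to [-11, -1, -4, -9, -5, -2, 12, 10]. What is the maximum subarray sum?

Using Kadane's algorithm on [-11, -1, -4, -9, -5, -2, 12, 10]:

Scanning through the array:
Position 1 (value -1): max_ending_here = -1, max_so_far = -1
Position 2 (value -4): max_ending_here = -4, max_so_far = -1
Position 3 (value -9): max_ending_here = -9, max_so_far = -1
Position 4 (value -5): max_ending_here = -5, max_so_far = -1
Position 5 (value -2): max_ending_here = -2, max_so_far = -1
Position 6 (value 12): max_ending_here = 12, max_so_far = 12
Position 7 (value 10): max_ending_here = 22, max_so_far = 22

Maximum subarray: [12, 10]
Maximum sum: 22

The maximum subarray is [12, 10] with sum 22. This subarray runs from index 6 to index 7.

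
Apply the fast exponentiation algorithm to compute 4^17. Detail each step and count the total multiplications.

Computing 4^17 by squaring (build up from 4^1; each line after the first costs one multiplication):

4^1 = 4
4^2 = (4^1)^2 = 4^2 = 16
4^4 = (4^2)^2 = 16^2 = 256
4^8 = (4^4)^2 = 256^2 = 65536
4^16 = (4^8)^2 = 65536^2 = 4294967296
4^17 = 4 * 4^16 = 4 * 4294967296 = 17179869184

Result: 17179869184
Multiplications needed: 5 (5 lines after 4^1)

4^17 = 17179869184. Using exponentiation by squaring, this requires 5 multiplications. The key idea: if the exponent is even, square the half-power; if odd, multiply by the base once.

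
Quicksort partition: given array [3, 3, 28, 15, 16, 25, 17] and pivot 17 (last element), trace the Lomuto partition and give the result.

Lomuto partition with pivot = 17:

Initial array: [3, 3, 28, 15, 16, 25, 17]

arr[0]=3 <= 17: swap with position 0, array becomes [3, 3, 28, 15, 16, 25, 17]
arr[1]=3 <= 17: swap with position 1, array becomes [3, 3, 28, 15, 16, 25, 17]
arr[2]=28 > 17: no swap
arr[3]=15 <= 17: swap with position 2, array becomes [3, 3, 15, 28, 16, 25, 17]
arr[4]=16 <= 17: swap with position 3, array becomes [3, 3, 15, 16, 28, 25, 17]
arr[5]=25 > 17: no swap

Place pivot at position 4: [3, 3, 15, 16, 17, 25, 28]
Pivot position: 4

After partitioning with pivot 17, the array becomes [3, 3, 15, 16, 17, 25, 28]. The pivot is placed at index 4. All elements to the left of the pivot are <= 17, and all elements to the right are > 17.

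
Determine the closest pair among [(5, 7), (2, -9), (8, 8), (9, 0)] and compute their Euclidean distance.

Computing all pairwise distances among 4 points:

d((5, 7), (2, -9)) = 16.2788
d((5, 7), (8, 8)) = 3.1623 <-- minimum
d((5, 7), (9, 0)) = 8.0623
d((2, -9), (8, 8)) = 18.0278
d((2, -9), (9, 0)) = 11.4018
d((8, 8), (9, 0)) = 8.0623

Closest pair: (5, 7) and (8, 8) with distance 3.1623

The closest pair is (5, 7) and (8, 8) with Euclidean distance 3.1623. For 4 points, brute-force pairwise comparison is shown above. For large n, the divide-and-conquer algorithm (sort by x, recurse on halves, check the dividing strip) achieves O(n log n).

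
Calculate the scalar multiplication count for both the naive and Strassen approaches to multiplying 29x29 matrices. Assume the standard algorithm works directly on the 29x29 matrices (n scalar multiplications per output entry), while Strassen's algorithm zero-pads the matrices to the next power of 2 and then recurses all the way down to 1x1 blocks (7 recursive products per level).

Matrix multiplication for 29x29 matrices:

Strassen's algorithm requires power-of-2 dimensions. Pad 29x29 to 32x32 (next power of 2).

Standard algorithm: 29^3 = 24389 multiplications
Strassen's algorithm: 7^(log2(32)) = 7^5 = 16807 multiplications
Savings: 24389 - 16807 = 7582 multiplications

Standard: 24389 multiplications (29^3). Strassen: 16807 multiplications (7^5, after padding to 32x32). Strassen reduces 8 recursive multiplications to 7 at each level.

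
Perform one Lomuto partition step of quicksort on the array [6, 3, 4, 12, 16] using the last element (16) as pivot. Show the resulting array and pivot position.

Lomuto partition with pivot = 16:

Initial array: [6, 3, 4, 12, 16]

arr[0]=6 <= 16: swap with position 0, array becomes [6, 3, 4, 12, 16]
arr[1]=3 <= 16: swap with position 1, array becomes [6, 3, 4, 12, 16]
arr[2]=4 <= 16: swap with position 2, array becomes [6, 3, 4, 12, 16]
arr[3]=12 <= 16: swap with position 3, array becomes [6, 3, 4, 12, 16]

Place pivot at position 4: [6, 3, 4, 12, 16]
Pivot position: 4

After partitioning with pivot 16, the array becomes [6, 3, 4, 12, 16]. The pivot is placed at index 4. All elements to the left of the pivot are <= 16, and all elements to the right are > 16.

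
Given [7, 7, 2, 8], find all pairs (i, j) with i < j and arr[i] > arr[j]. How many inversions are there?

Finding inversions in [7, 7, 2, 8]:

(0, 2): arr[0]=7 > arr[2]=2
(1, 2): arr[1]=7 > arr[2]=2

Total inversions: 2

The array has 2 inversion(s): (0,2), (1,2). Each pair (i,j) satisfies i < j and arr[i] > arr[j].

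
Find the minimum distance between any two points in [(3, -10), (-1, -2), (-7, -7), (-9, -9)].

Computing all pairwise distances among 4 points:

d((3, -10), (-1, -2)) = 8.9443
d((3, -10), (-7, -7)) = 10.4403
d((3, -10), (-9, -9)) = 12.0416
d((-1, -2), (-7, -7)) = 7.8102
d((-1, -2), (-9, -9)) = 10.6301
d((-7, -7), (-9, -9)) = 2.8284 <-- minimum

Closest pair: (-7, -7) and (-9, -9) with distance 2.8284

The closest pair is (-7, -7) and (-9, -9) with Euclidean distance 2.8284. For 4 points, brute-force pairwise comparison is shown above. For large n, the divide-and-conquer algorithm (sort by x, recurse on halves, check the dividing strip) achieves O(n log n).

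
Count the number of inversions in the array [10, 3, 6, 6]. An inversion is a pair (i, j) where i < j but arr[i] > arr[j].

Finding inversions in [10, 3, 6, 6]:

(0, 1): arr[0]=10 > arr[1]=3
(0, 2): arr[0]=10 > arr[2]=6
(0, 3): arr[0]=10 > arr[3]=6

Total inversions: 3

The array has 3 inversion(s): (0,1), (0,2), (0,3). Each pair (i,j) satisfies i < j and arr[i] > arr[j].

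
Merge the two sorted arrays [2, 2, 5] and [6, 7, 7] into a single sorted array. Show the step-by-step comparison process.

Merging process:

Compare 2 vs 6: take 2 from left. Merged: [2]
Compare 2 vs 6: take 2 from left. Merged: [2, 2]
Compare 5 vs 6: take 5 from left. Merged: [2, 2, 5]
Append remaining from right: [6, 7, 7]. Merged: [2, 2, 5, 6, 7, 7]

Final merged array: [2, 2, 5, 6, 7, 7]
Total comparisons: 3

The merged array is [2, 2, 5, 6, 7, 7], requiring 3 comparisons. The merge step runs in O(n) time where n is the total number of elements.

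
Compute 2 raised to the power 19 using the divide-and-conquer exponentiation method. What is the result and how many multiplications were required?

Computing 2^19 by squaring (build up from 2^1; each line after the first costs one multiplication):

2^1 = 2
2^2 = (2^1)^2 = 2^2 = 4
2^4 = (2^2)^2 = 4^2 = 16
2^8 = (2^4)^2 = 16^2 = 256
2^9 = 2 * 2^8 = 2 * 256 = 512
2^18 = (2^9)^2 = 512^2 = 262144
2^19 = 2 * 2^18 = 2 * 262144 = 524288

Result: 524288
Multiplications needed: 6 (6 lines after 2^1)

2^19 = 524288. Using exponentiation by squaring, this requires 6 multiplications. The key idea: if the exponent is even, square the half-power; if odd, multiply by the base once.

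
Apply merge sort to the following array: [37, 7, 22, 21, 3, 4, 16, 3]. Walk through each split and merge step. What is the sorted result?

Merge sort trace:

Split: [37, 7, 22, 21, 3, 4, 16, 3] -> [37, 7, 22, 21] and [3, 4, 16, 3]
  Split: [37, 7, 22, 21] -> [37, 7] and [22, 21]
    Split: [37, 7] -> [37] and [7]
    Merge: [37] + [7] -> [7, 37]
    Split: [22, 21] -> [22] and [21]
    Merge: [22] + [21] -> [21, 22]
  Merge: [7, 37] + [21, 22] -> [7, 21, 22, 37]
  Split: [3, 4, 16, 3] -> [3, 4] and [16, 3]
    Split: [3, 4] -> [3] and [4]
    Merge: [3] + [4] -> [3, 4]
    Split: [16, 3] -> [16] and [3]
    Merge: [16] + [3] -> [3, 16]
  Merge: [3, 4] + [3, 16] -> [3, 3, 4, 16]
Merge: [7, 21, 22, 37] + [3, 3, 4, 16] -> [3, 3, 4, 7, 16, 21, 22, 37]

Final sorted array: [3, 3, 4, 7, 16, 21, 22, 37]

The merge sort proceeds by recursively splitting the array and merging sorted halves.
After all merges, the sorted array is [3, 3, 4, 7, 16, 21, 22, 37].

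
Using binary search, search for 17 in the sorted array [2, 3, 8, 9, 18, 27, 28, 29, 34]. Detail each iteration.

Binary search for 17 in [2, 3, 8, 9, 18, 27, 28, 29, 34]:

lo=0, hi=8, mid=4, arr[mid]=18 -> 18 > 17, search left half
lo=0, hi=3, mid=1, arr[mid]=3 -> 3 < 17, search right half
lo=2, hi=3, mid=2, arr[mid]=8 -> 8 < 17, search right half
lo=3, hi=3, mid=3, arr[mid]=9 -> 9 < 17, search right half
lo=4 > hi=3, target 17 not found

Binary search determines that 17 is not in the array after 4 comparisons. The search space was exhausted without finding the target.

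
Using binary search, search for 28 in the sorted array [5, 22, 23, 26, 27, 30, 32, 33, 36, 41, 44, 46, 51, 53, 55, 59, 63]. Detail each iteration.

Binary search for 28 in [5, 22, 23, 26, 27, 30, 32, 33, 36, 41, 44, 46, 51, 53, 55, 59, 63]:

lo=0, hi=16, mid=8, arr[mid]=36 -> 36 > 28, search left half
lo=0, hi=7, mid=3, arr[mid]=26 -> 26 < 28, search right half
lo=4, hi=7, mid=5, arr[mid]=30 -> 30 > 28, search left half
lo=4, hi=4, mid=4, arr[mid]=27 -> 27 < 28, search right half
lo=5 > hi=4, target 28 not found

Binary search determines that 28 is not in the array after 4 comparisons. The search space was exhausted without finding the target.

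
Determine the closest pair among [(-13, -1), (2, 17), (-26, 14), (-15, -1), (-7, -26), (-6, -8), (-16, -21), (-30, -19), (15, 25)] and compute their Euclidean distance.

Computing all pairwise distances among 9 points:

d((-13, -1), (2, 17)) = 23.4307
d((-13, -1), (-26, 14)) = 19.8494
d((-13, -1), (-15, -1)) = 2.0 <-- minimum
d((-13, -1), (-7, -26)) = 25.7099
d((-13, -1), (-6, -8)) = 9.8995
d((-13, -1), (-16, -21)) = 20.2237
d((-13, -1), (-30, -19)) = 24.7588
d((-13, -1), (15, 25)) = 38.2099
d((2, 17), (-26, 14)) = 28.1603
d((2, 17), (-15, -1)) = 24.7588
d((2, 17), (-7, -26)) = 43.9318
d((2, 17), (-6, -8)) = 26.2488
d((2, 17), (-16, -21)) = 42.0476
d((2, 17), (-30, -19)) = 48.1664
d((2, 17), (15, 25)) = 15.2643
d((-26, 14), (-15, -1)) = 18.6011
d((-26, 14), (-7, -26)) = 44.2832
d((-26, 14), (-6, -8)) = 29.7321
d((-26, 14), (-16, -21)) = 36.4005
d((-26, 14), (-30, -19)) = 33.2415
d((-26, 14), (15, 25)) = 42.45
d((-15, -1), (-7, -26)) = 26.2488
d((-15, -1), (-6, -8)) = 11.4018
d((-15, -1), (-16, -21)) = 20.025
d((-15, -1), (-30, -19)) = 23.4307
d((-15, -1), (15, 25)) = 39.6989
d((-7, -26), (-6, -8)) = 18.0278
d((-7, -26), (-16, -21)) = 10.2956
d((-7, -26), (-30, -19)) = 24.0416
d((-7, -26), (15, 25)) = 55.5428
d((-6, -8), (-16, -21)) = 16.4012
d((-6, -8), (-30, -19)) = 26.4008
d((-6, -8), (15, 25)) = 39.1152
d((-16, -21), (-30, -19)) = 14.1421
d((-16, -21), (15, 25)) = 55.4707
d((-30, -19), (15, 25)) = 62.9365

Closest pair: (-13, -1) and (-15, -1) with distance 2.0

The closest pair is (-13, -1) and (-15, -1) with Euclidean distance 2.0. For 9 points, brute-force pairwise comparison is shown above. For large n, the divide-and-conquer algorithm (sort by x, recurse on halves, check the dividing strip) achieves O(n log n).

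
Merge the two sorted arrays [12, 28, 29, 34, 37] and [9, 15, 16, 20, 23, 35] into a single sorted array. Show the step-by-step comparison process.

Merging process:

Compare 12 vs 9: take 9 from right. Merged: [9]
Compare 12 vs 15: take 12 from left. Merged: [9, 12]
Compare 28 vs 15: take 15 from right. Merged: [9, 12, 15]
Compare 28 vs 16: take 16 from right. Merged: [9, 12, 15, 16]
Compare 28 vs 20: take 20 from right. Merged: [9, 12, 15, 16, 20]
Compare 28 vs 23: take 23 from right. Merged: [9, 12, 15, 16, 20, 23]
Compare 28 vs 35: take 28 from left. Merged: [9, 12, 15, 16, 20, 23, 28]
Compare 29 vs 35: take 29 from left. Merged: [9, 12, 15, 16, 20, 23, 28, 29]
Compare 34 vs 35: take 34 from left. Merged: [9, 12, 15, 16, 20, 23, 28, 29, 34]
Compare 37 vs 35: take 35 from right. Merged: [9, 12, 15, 16, 20, 23, 28, 29, 34, 35]
Append remaining from left: [37]. Merged: [9, 12, 15, 16, 20, 23, 28, 29, 34, 35, 37]

Final merged array: [9, 12, 15, 16, 20, 23, 28, 29, 34, 35, 37]
Total comparisons: 10

The merged array is [9, 12, 15, 16, 20, 23, 28, 29, 34, 35, 37], requiring 10 comparisons. The merge step runs in O(n) time where n is the total number of elements.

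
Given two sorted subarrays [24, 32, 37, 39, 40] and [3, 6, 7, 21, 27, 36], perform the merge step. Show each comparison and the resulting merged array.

Merging process:

Compare 24 vs 3: take 3 from right. Merged: [3]
Compare 24 vs 6: take 6 from right. Merged: [3, 6]
Compare 24 vs 7: take 7 from right. Merged: [3, 6, 7]
Compare 24 vs 21: take 21 from right. Merged: [3, 6, 7, 21]
Compare 24 vs 27: take 24 from left. Merged: [3, 6, 7, 21, 24]
Compare 32 vs 27: take 27 from right. Merged: [3, 6, 7, 21, 24, 27]
Compare 32 vs 36: take 32 from left. Merged: [3, 6, 7, 21, 24, 27, 32]
Compare 37 vs 36: take 36 from right. Merged: [3, 6, 7, 21, 24, 27, 32, 36]
Append remaining from left: [37, 39, 40]. Merged: [3, 6, 7, 21, 24, 27, 32, 36, 37, 39, 40]

Final merged array: [3, 6, 7, 21, 24, 27, 32, 36, 37, 39, 40]
Total comparisons: 8

The merged array is [3, 6, 7, 21, 24, 27, 32, 36, 37, 39, 40], requiring 8 comparisons. The merge step runs in O(n) time where n is the total number of elements.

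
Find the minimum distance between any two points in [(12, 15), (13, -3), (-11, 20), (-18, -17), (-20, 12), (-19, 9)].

Computing all pairwise distances among 6 points:

d((12, 15), (13, -3)) = 18.0278
d((12, 15), (-11, 20)) = 23.5372
d((12, 15), (-18, -17)) = 43.8634
d((12, 15), (-20, 12)) = 32.1403
d((12, 15), (-19, 9)) = 31.5753
d((13, -3), (-11, 20)) = 33.2415
d((13, -3), (-18, -17)) = 34.0147
d((13, -3), (-20, 12)) = 36.2491
d((13, -3), (-19, 9)) = 34.176
d((-11, 20), (-18, -17)) = 37.6563
d((-11, 20), (-20, 12)) = 12.0416
d((-11, 20), (-19, 9)) = 13.6015
d((-18, -17), (-20, 12)) = 29.0689
d((-18, -17), (-19, 9)) = 26.0192
d((-20, 12), (-19, 9)) = 3.1623 <-- minimum

Closest pair: (-20, 12) and (-19, 9) with distance 3.1623

The closest pair is (-20, 12) and (-19, 9) with Euclidean distance 3.1623. For 6 points, brute-force pairwise comparison is shown above. For large n, the divide-and-conquer algorithm (sort by x, recurse on halves, check the dividing strip) achieves O(n log n).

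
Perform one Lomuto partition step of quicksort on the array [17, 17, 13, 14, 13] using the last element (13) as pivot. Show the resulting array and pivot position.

Lomuto partition with pivot = 13:

Initial array: [17, 17, 13, 14, 13]

arr[0]=17 > 13: no swap
arr[1]=17 > 13: no swap
arr[2]=13 <= 13: swap with position 0, array becomes [13, 17, 17, 14, 13]
arr[3]=14 > 13: no swap

Place pivot at position 1: [13, 13, 17, 14, 17]
Pivot position: 1

After partitioning with pivot 13, the array becomes [13, 13, 17, 14, 17]. The pivot is placed at index 1. All elements to the left of the pivot are <= 13, and all elements to the right are > 13.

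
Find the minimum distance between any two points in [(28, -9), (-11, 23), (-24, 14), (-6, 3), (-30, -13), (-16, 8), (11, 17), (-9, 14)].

Computing all pairwise distances among 8 points:

d((28, -9), (-11, 23)) = 50.448
d((28, -9), (-24, 14)) = 56.8595
d((28, -9), (-6, 3)) = 36.0555
d((28, -9), (-30, -13)) = 58.1378
d((28, -9), (-16, 8)) = 47.1699
d((28, -9), (11, 17)) = 31.0644
d((28, -9), (-9, 14)) = 43.566
d((-11, 23), (-24, 14)) = 15.8114
d((-11, 23), (-6, 3)) = 20.6155
d((-11, 23), (-30, -13)) = 40.7063
d((-11, 23), (-16, 8)) = 15.8114
d((-11, 23), (11, 17)) = 22.8035
d((-11, 23), (-9, 14)) = 9.2195 <-- minimum
d((-24, 14), (-6, 3)) = 21.095
d((-24, 14), (-30, -13)) = 27.6586
d((-24, 14), (-16, 8)) = 10.0
d((-24, 14), (11, 17)) = 35.1283
d((-24, 14), (-9, 14)) = 15.0
d((-6, 3), (-30, -13)) = 28.8444
d((-6, 3), (-16, 8)) = 11.1803
d((-6, 3), (11, 17)) = 22.0227
d((-6, 3), (-9, 14)) = 11.4018
d((-30, -13), (-16, 8)) = 25.2389
d((-30, -13), (11, 17)) = 50.8035
d((-30, -13), (-9, 14)) = 34.2053
d((-16, 8), (11, 17)) = 28.4605
d((-16, 8), (-9, 14)) = 9.2195 <-- minimum
d((11, 17), (-9, 14)) = 20.2237

Minimum distance: 9.2195 (tie among 2 pairs: (-11, 23) and (-9, 14); (-16, 8) and (-9, 14))

The minimum Euclidean distance is 9.2195. There is a tie: 2 pairs achieve this minimum — (-11, 23) and (-9, 14); (-16, 8) and (-9, 14). Any of these is a valid closest pair. For 8 points, brute-force pairwise comparison is shown above. For large n, the divide-and-conquer algorithm (sort by x, recurse on halves, check the dividing strip) achieves O(n log n).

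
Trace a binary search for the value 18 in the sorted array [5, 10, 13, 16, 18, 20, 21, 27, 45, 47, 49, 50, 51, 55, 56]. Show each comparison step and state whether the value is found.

Binary search for 18 in [5, 10, 13, 16, 18, 20, 21, 27, 45, 47, 49, 50, 51, 55, 56]:

lo=0, hi=14, mid=7, arr[mid]=27 -> 27 > 18, search left half
lo=0, hi=6, mid=3, arr[mid]=16 -> 16 < 18, search right half
lo=4, hi=6, mid=5, arr[mid]=20 -> 20 > 18, search left half
lo=4, hi=4, mid=4, arr[mid]=18 -> Found target at index 4!

Binary search finds 18 at index 4 after 4 comparisons. The search repeatedly halves the search space by comparing with the middle element.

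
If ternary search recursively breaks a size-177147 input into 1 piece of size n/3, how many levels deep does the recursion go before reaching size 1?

For divide and conquer with division factor 3:

Problem sizes at each level:
Level 0: 177147
Level 1: 59049
Level 2: 19683
Level 3: 6561
Level 4: 2187
Level 5: 729
Level 6: 243
Level 7: 81
Level 8: 27
Level 9: 9
Level 10: 3
Level 11: 1

The root is level 0 and the size-1 base case is level 11 (the tree spans levels 0 through 11, i.e. 12 levels counting the root), so the depth is the number of divisions: log_3(177147) = 11

The recursion tree depth is log_3(177147) = 11. At each level, the problem size is divided by 3, so it takes 11 divisions to reduce to a base case of size 1. The algorithm makes 1 recursive call at each level.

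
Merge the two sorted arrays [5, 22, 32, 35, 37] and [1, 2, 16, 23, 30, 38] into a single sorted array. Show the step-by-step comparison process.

Merging process:

Compare 5 vs 1: take 1 from right. Merged: [1]
Compare 5 vs 2: take 2 from right. Merged: [1, 2]
Compare 5 vs 16: take 5 from left. Merged: [1, 2, 5]
Compare 22 vs 16: take 16 from right. Merged: [1, 2, 5, 16]
Compare 22 vs 23: take 22 from left. Merged: [1, 2, 5, 16, 22]
Compare 32 vs 23: take 23 from right. Merged: [1, 2, 5, 16, 22, 23]
Compare 32 vs 30: take 30 from right. Merged: [1, 2, 5, 16, 22, 23, 30]
Compare 32 vs 38: take 32 from left. Merged: [1, 2, 5, 16, 22, 23, 30, 32]
Compare 35 vs 38: take 35 from left. Merged: [1, 2, 5, 16, 22, 23, 30, 32, 35]
Compare 37 vs 38: take 37 from left. Merged: [1, 2, 5, 16, 22, 23, 30, 32, 35, 37]
Append remaining from right: [38]. Merged: [1, 2, 5, 16, 22, 23, 30, 32, 35, 37, 38]

Final merged array: [1, 2, 5, 16, 22, 23, 30, 32, 35, 37, 38]
Total comparisons: 10

The merged array is [1, 2, 5, 16, 22, 23, 30, 32, 35, 37, 38], requiring 10 comparisons. The merge step runs in O(n) time where n is the total number of elements.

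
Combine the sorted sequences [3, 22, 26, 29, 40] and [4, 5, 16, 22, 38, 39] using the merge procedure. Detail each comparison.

Merging process:

Compare 3 vs 4: take 3 from left. Merged: [3]
Compare 22 vs 4: take 4 from right. Merged: [3, 4]
Compare 22 vs 5: take 5 from right. Merged: [3, 4, 5]
Compare 22 vs 16: take 16 from right. Merged: [3, 4, 5, 16]
Compare 22 vs 22: take 22 from left. Merged: [3, 4, 5, 16, 22]
Compare 26 vs 22: take 22 from right. Merged: [3, 4, 5, 16, 22, 22]
Compare 26 vs 38: take 26 from left. Merged: [3, 4, 5, 16, 22, 22, 26]
Compare 29 vs 38: take 29 from left. Merged: [3, 4, 5, 16, 22, 22, 26, 29]
Compare 40 vs 38: take 38 from right. Merged: [3, 4, 5, 16, 22, 22, 26, 29, 38]
Compare 40 vs 39: take 39 from right. Merged: [3, 4, 5, 16, 22, 22, 26, 29, 38, 39]
Append remaining from left: [40]. Merged: [3, 4, 5, 16, 22, 22, 26, 29, 38, 39, 40]

Final merged array: [3, 4, 5, 16, 22, 22, 26, 29, 38, 39, 40]
Total comparisons: 10

The merged array is [3, 4, 5, 16, 22, 22, 26, 29, 38, 39, 40], requiring 10 comparisons. The merge step runs in O(n) time where n is the total number of elements.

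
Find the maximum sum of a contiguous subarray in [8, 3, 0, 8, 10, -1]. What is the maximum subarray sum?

Using Kadane's algorithm on [8, 3, 0, 8, 10, -1]:

Scanning through the array:
Position 1 (value 3): max_ending_here = 11, max_so_far = 11
Position 2 (value 0): max_ending_here = 11, max_so_far = 11
Position 3 (value 8): max_ending_here = 19, max_so_far = 19
Position 4 (value 10): max_ending_here = 29, max_so_far = 29
Position 5 (value -1): max_ending_here = 28, max_so_far = 29

Maximum subarray: [8, 3, 0, 8, 10]
Maximum sum: 29

The maximum subarray is [8, 3, 0, 8, 10] with sum 29. This subarray runs from index 0 to index 4.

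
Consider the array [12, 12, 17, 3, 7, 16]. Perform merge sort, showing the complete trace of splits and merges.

Merge sort trace:

Split: [12, 12, 17, 3, 7, 16] -> [12, 12, 17] and [3, 7, 16]
  Split: [12, 12, 17] -> [12] and [12, 17]
    Split: [12, 17] -> [12] and [17]
    Merge: [12] + [17] -> [12, 17]
  Merge: [12] + [12, 17] -> [12, 12, 17]
  Split: [3, 7, 16] -> [3] and [7, 16]
    Split: [7, 16] -> [7] and [16]
    Merge: [7] + [16] -> [7, 16]
  Merge: [3] + [7, 16] -> [3, 7, 16]
Merge: [12, 12, 17] + [3, 7, 16] -> [3, 7, 12, 12, 16, 17]

Final sorted array: [3, 7, 12, 12, 16, 17]

The merge sort proceeds by recursively splitting the array and merging sorted halves.
After all merges, the sorted array is [3, 7, 12, 12, 16, 17].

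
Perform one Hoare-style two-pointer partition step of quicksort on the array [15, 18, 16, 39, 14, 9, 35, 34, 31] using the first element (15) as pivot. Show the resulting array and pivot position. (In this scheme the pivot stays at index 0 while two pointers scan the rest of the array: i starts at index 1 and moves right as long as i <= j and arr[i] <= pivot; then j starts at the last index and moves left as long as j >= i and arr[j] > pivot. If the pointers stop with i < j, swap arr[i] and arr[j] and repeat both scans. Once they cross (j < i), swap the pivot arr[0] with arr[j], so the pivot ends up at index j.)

Hoare-style two-pointer partition with pivot = 15:

Initial array: [15, 18, 16, 39, 14, 9, 35, 34, 31]

Pointers start at i = 1, j = 8.
i stops at index 1 (arr[1]=18 > 15), j stops at index 5 (arr[5]=9 <= 15): swap arr[1] and arr[5], array becomes [15, 9, 16, 39, 14, 18, 35, 34, 31]
i stops at index 2 (arr[2]=16 > 15), j stops at index 4 (arr[4]=14 <= 15): swap arr[2] and arr[4], array becomes [15, 9, 14, 39, 16, 18, 35, 34, 31]
i ends at 3, j ends at 2: the pointers have crossed (j < i), so scanning stops.

Swap pivot arr[0] with arr[2] to place pivot at position 2: [14, 9, 15, 39, 16, 18, 35, 34, 31]
Pivot position: 2

After partitioning with pivot 15, the array becomes [14, 9, 15, 39, 16, 18, 35, 34, 31]. The pivot is placed at index 2. All elements to the left of the pivot are <= 15, and all elements to the right are > 15.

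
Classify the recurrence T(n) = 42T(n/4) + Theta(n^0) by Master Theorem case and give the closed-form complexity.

Master Theorem for T(n) = 42T(n/4) + O(n^0):

a = 42, b = 4, c = 0
log_b(a) = log_4(42) = 2.6962

Case 1: c = 0 < log_4(42) = 2.6962
T(n) = O(n^(log_4 42))

For T(n) = 42T(n/4) + O(n^0): log_4(42) = 2.6962. This is Case 1 of the Master Theorem (c < log_b(a), work dominated by leaves), giving O(n^(log_4 42)).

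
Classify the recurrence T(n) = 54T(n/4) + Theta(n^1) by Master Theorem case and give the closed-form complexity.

Master Theorem for T(n) = 54T(n/4) + O(n^1):

a = 54, b = 4, c = 1
log_b(a) = log_4(54) = 2.8774

Case 1: c = 1 < log_4(54) = 2.8774
T(n) = O(n^(log_4 54))

For T(n) = 54T(n/4) + O(n^1): log_4(54) = 2.8774. This is Case 1 of the Master Theorem (c < log_b(a), work dominated by leaves), giving O(n^(log_4 54)).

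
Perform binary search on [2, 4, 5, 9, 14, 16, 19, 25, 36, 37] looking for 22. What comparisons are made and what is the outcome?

Binary search for 22 in [2, 4, 5, 9, 14, 16, 19, 25, 36, 37]:

lo=0, hi=9, mid=4, arr[mid]=14 -> 14 < 22, search right half
lo=5, hi=9, mid=7, arr[mid]=25 -> 25 > 22, search left half
lo=5, hi=6, mid=5, arr[mid]=16 -> 16 < 22, search right half
lo=6, hi=6, mid=6, arr[mid]=19 -> 19 < 22, search right half
lo=7 > hi=6, target 22 not found

Binary search determines that 22 is not in the array after 4 comparisons. The search space was exhausted without finding the target.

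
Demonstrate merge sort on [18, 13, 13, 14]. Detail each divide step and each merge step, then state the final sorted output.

Merge sort trace:

Split: [18, 13, 13, 14] -> [18, 13] and [13, 14]
  Split: [18, 13] -> [18] and [13]
  Merge: [18] + [13] -> [13, 18]
  Split: [13, 14] -> [13] and [14]
  Merge: [13] + [14] -> [13, 14]
Merge: [13, 18] + [13, 14] -> [13, 13, 14, 18]

Final sorted array: [13, 13, 14, 18]

The merge sort proceeds by recursively splitting the array and merging sorted halves.
After all merges, the sorted array is [13, 13, 14, 18].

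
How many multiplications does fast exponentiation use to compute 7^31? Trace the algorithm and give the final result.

Computing 7^31 by squaring (build up from 7^1; each line after the first costs one multiplication):

7^1 = 7
7^2 = (7^1)^2 = 7^2 = 49
7^3 = 7 * 7^2 = 7 * 49 = 343
7^6 = (7^3)^2 = 343^2 = 117649
7^7 = 7 * 7^6 = 7 * 117649 = 823543
7^14 = (7^7)^2 = 823543^2 = 678223072849
7^15 = 7 * 7^14 = 7 * 678223072849 = 4747561509943
7^30 = (7^15)^2 = 4747561509943^2 = 22539340290692258087863249
7^31 = 7 * 7^30 = 7 * 22539340290692258087863249 = 157775382034845806615042743

Result: 157775382034845806615042743
Multiplications needed: 8 (8 lines after 7^1)

7^31 = 157775382034845806615042743. Using exponentiation by squaring, this requires 8 multiplications. The key idea: if the exponent is even, square the half-power; if odd, multiply by the base once.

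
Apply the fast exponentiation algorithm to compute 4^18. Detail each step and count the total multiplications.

Computing 4^18 by squaring (build up from 4^1; each line after the first costs one multiplication):

4^1 = 4
4^2 = (4^1)^2 = 4^2 = 16
4^4 = (4^2)^2 = 16^2 = 256
4^8 = (4^4)^2 = 256^2 = 65536
4^9 = 4 * 4^8 = 4 * 65536 = 262144
4^18 = (4^9)^2 = 262144^2 = 68719476736

Result: 68719476736
Multiplications needed: 5 (5 lines after 4^1)

4^18 = 68719476736. Using exponentiation by squaring, this requires 5 multiplications. The key idea: if the exponent is even, square the half-power; if odd, multiply by the base once.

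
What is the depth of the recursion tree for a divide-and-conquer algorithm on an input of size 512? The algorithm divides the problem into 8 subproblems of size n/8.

For divide and conquer with division factor 8:

Problem sizes at each level:
Level 0: 512
Level 1: 64
Level 2: 8
Level 3: 1

The root is level 0 and the size-1 base case is level 3 (the tree spans levels 0 through 3, i.e. 4 levels counting the root), so the depth is the number of divisions: log_8(512) = 3

The recursion tree depth is log_8(512) = 3. At each level, the problem size is divided by 8, so it takes 3 divisions to reduce to a base case of size 1. The algorithm makes 8 recursive calls at each level.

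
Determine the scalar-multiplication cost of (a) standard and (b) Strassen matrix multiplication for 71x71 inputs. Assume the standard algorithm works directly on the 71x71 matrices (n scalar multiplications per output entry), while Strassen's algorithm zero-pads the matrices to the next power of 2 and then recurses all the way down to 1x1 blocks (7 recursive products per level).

Matrix multiplication for 71x71 matrices:

Strassen's algorithm requires power-of-2 dimensions. Pad 71x71 to 128x128 (next power of 2).

Standard algorithm: 71^3 = 357911 multiplications
Strassen's algorithm: 7^(log2(128)) = 7^7 = 823543 multiplications
Difference: 357911 - 823543 = -465632 (Strassen uses MORE here due to padding overhead — for small or just-over-power-of-2 n, padding can outweigh the per-level savings)

Standard: 357911 multiplications (71^3). Strassen: 823543 multiplications (7^7, after padding to 128x128). Strassen reduces 8 recursive multiplications to 7 at each level.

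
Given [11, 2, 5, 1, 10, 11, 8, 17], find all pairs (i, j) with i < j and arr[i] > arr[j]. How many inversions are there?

Finding inversions in [11, 2, 5, 1, 10, 11, 8, 17]:

(0, 1): arr[0]=11 > arr[1]=2
(0, 2): arr[0]=11 > arr[2]=5
(0, 3): arr[0]=11 > arr[3]=1
(0, 4): arr[0]=11 > arr[4]=10
(0, 6): arr[0]=11 > arr[6]=8
(1, 3): arr[1]=2 > arr[3]=1
(2, 3): arr[2]=5 > arr[3]=1
(4, 6): arr[4]=10 > arr[6]=8
(5, 6): arr[5]=11 > arr[6]=8

Total inversions: 9

The array has 9 inversion(s): (0,1), (0,2), (0,3), (0,4), (0,6), (1,3), (2,3), (4,6), (5,6). Each pair (i,j) satisfies i < j and arr[i] > arr[j].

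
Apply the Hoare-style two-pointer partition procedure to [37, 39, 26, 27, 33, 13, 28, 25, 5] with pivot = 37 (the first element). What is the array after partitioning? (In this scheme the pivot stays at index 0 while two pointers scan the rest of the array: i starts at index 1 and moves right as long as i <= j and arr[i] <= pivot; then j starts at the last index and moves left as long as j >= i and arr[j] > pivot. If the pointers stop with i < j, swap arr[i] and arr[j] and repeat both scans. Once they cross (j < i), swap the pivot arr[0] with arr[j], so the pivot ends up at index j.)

Hoare-style two-pointer partition with pivot = 37:

Initial array: [37, 39, 26, 27, 33, 13, 28, 25, 5]

Pointers start at i = 1, j = 8.
i stops at index 1 (arr[1]=39 > 37), j stops at index 8 (arr[8]=5 <= 37): swap arr[1] and arr[8], array becomes [37, 5, 26, 27, 33, 13, 28, 25, 39]
i ends at 8, j ends at 7: the pointers have crossed (j < i), so scanning stops.

Swap pivot arr[0] with arr[7] to place pivot at position 7: [25, 5, 26, 27, 33, 13, 28, 37, 39]
Pivot position: 7

After partitioning with pivot 37, the array becomes [25, 5, 26, 27, 33, 13, 28, 37, 39]. The pivot is placed at index 7. All elements to the left of the pivot are <= 37, and all elements to the right are > 37.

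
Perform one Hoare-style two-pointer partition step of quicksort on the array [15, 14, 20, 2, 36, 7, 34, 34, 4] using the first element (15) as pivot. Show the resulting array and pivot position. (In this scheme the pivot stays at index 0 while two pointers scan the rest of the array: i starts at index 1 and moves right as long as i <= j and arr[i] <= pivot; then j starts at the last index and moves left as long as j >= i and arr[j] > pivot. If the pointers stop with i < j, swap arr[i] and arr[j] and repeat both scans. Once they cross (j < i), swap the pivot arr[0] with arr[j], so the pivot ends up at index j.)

Hoare-style two-pointer partition with pivot = 15:

Initial array: [15, 14, 20, 2, 36, 7, 34, 34, 4]

Pointers start at i = 1, j = 8.
i stops at index 2 (arr[2]=20 > 15), j stops at index 8 (arr[8]=4 <= 15): swap arr[2] and arr[8], array becomes [15, 14, 4, 2, 36, 7, 34, 34, 20]
i stops at index 4 (arr[4]=36 > 15), j stops at index 5 (arr[5]=7 <= 15): swap arr[4] and arr[5], array becomes [15, 14, 4, 2, 7, 36, 34, 34, 20]
i ends at 5, j ends at 4: the pointers have crossed (j < i), so scanning stops.

Swap pivot arr[0] with arr[4] to place pivot at position 4: [7, 14, 4, 2, 15, 36, 34, 34, 20]
Pivot position: 4

After partitioning with pivot 15, the array becomes [7, 14, 4, 2, 15, 36, 34, 34, 20]. The pivot is placed at index 4. All elements to the left of the pivot are <= 15, and all elements to the right are > 15.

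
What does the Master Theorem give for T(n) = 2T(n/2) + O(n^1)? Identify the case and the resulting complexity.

Master Theorem for T(n) = 2T(n/2) + O(n^1):

a = 2, b = 2, c = 1
log_b(a) = log_2(2) = 1.0000

Case 2: c = 1 = log_2(2) = 1.0000
T(n) = O(n^1 log n) = O(n log n)

For T(n) = 2T(n/2) + O(n^1): log_2(2) = 1.0000. This is Case 2 of the Master Theorem (c = log_b(a), equal work at all levels), giving O(n log n).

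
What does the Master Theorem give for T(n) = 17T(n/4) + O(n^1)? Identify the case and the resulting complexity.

Master Theorem for T(n) = 17T(n/4) + O(n^1):

a = 17, b = 4, c = 1
log_b(a) = log_4(17) = 2.0437

Case 1: c = 1 < log_4(17) = 2.0437
T(n) = O(n^(log_4 17))

For T(n) = 17T(n/4) + O(n^1): log_4(17) = 2.0437. This is Case 1 of the Master Theorem (c < log_b(a), work dominated by leaves), giving O(n^(log_4 17)).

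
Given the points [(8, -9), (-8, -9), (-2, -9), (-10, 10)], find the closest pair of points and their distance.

Computing all pairwise distances among 4 points:

d((8, -9), (-8, -9)) = 16.0
d((8, -9), (-2, -9)) = 10.0
d((8, -9), (-10, 10)) = 26.1725
d((-8, -9), (-2, -9)) = 6.0 <-- minimum
d((-8, -9), (-10, 10)) = 19.105
d((-2, -9), (-10, 10)) = 20.6155

Closest pair: (-8, -9) and (-2, -9) with distance 6.0

The closest pair is (-8, -9) and (-2, -9) with Euclidean distance 6.0. For 4 points, brute-force pairwise comparison is shown above. For large n, the divide-and-conquer algorithm (sort by x, recurse on halves, check the dividing strip) achieves O(n log n).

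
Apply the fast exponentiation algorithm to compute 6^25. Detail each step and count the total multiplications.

Computing 6^25 by squaring (build up from 6^1; each line after the first costs one multiplication):

6^1 = 6
6^2 = (6^1)^2 = 6^2 = 36
6^3 = 6 * 6^2 = 6 * 36 = 216
6^6 = (6^3)^2 = 216^2 = 46656
6^12 = (6^6)^2 = 46656^2 = 2176782336
6^24 = (6^12)^2 = 2176782336^2 = 4738381338321616896
6^25 = 6 * 6^24 = 6 * 4738381338321616896 = 28430288029929701376

Result: 28430288029929701376
Multiplications needed: 6 (6 lines after 6^1)

6^25 = 28430288029929701376. Using exponentiation by squaring, this requires 6 multiplications. The key idea: if the exponent is even, square the half-power; if odd, multiply by the base once.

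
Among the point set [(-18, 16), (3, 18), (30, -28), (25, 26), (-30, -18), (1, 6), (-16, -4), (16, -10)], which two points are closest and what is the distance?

Computing all pairwise distances among 8 points:

d((-18, 16), (3, 18)) = 21.095
d((-18, 16), (30, -28)) = 65.1153
d((-18, 16), (25, 26)) = 44.1475
d((-18, 16), (-30, -18)) = 36.0555
d((-18, 16), (1, 6)) = 21.4709
d((-18, 16), (-16, -4)) = 20.0998
d((-18, 16), (16, -10)) = 42.8019
d((3, 18), (30, -28)) = 53.3385
d((3, 18), (25, 26)) = 23.4094
d((3, 18), (-30, -18)) = 48.8365
d((3, 18), (1, 6)) = 12.1655 <-- minimum
d((3, 18), (-16, -4)) = 29.0689
d((3, 18), (16, -10)) = 30.8707
d((30, -28), (25, 26)) = 54.231
d((30, -28), (-30, -18)) = 60.8276
d((30, -28), (1, 6)) = 44.6878
d((30, -28), (-16, -4)) = 51.8845
d((30, -28), (16, -10)) = 22.8035
d((25, 26), (-30, -18)) = 70.4344
d((25, 26), (1, 6)) = 31.241
d((25, 26), (-16, -4)) = 50.8035
d((25, 26), (16, -10)) = 37.108
d((-30, -18), (1, 6)) = 39.2046
d((-30, -18), (-16, -4)) = 19.799
d((-30, -18), (16, -10)) = 46.6905
d((1, 6), (-16, -4)) = 19.7231
d((1, 6), (16, -10)) = 21.9317
d((-16, -4), (16, -10)) = 32.5576

Closest pair: (3, 18) and (1, 6) with distance 12.1655

The closest pair is (3, 18) and (1, 6) with Euclidean distance 12.1655. For 8 points, brute-force pairwise comparison is shown above. For large n, the divide-and-conquer algorithm (sort by x, recurse on halves, check the dividing strip) achieves O(n log n).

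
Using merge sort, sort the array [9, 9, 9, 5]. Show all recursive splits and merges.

Merge sort trace:

Split: [9, 9, 9, 5] -> [9, 9] and [9, 5]
  Split: [9, 9] -> [9] and [9]
  Merge: [9] + [9] -> [9, 9]
  Split: [9, 5] -> [9] and [5]
  Merge: [9] + [5] -> [5, 9]
Merge: [9, 9] + [5, 9] -> [5, 9, 9, 9]

Final sorted array: [5, 9, 9, 9]

The merge sort proceeds by recursively splitting the array and merging sorted halves.
After all merges, the sorted array is [5, 9, 9, 9].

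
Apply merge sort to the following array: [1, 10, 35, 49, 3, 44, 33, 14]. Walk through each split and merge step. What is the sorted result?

Merge sort trace:

Split: [1, 10, 35, 49, 3, 44, 33, 14] -> [1, 10, 35, 49] and [3, 44, 33, 14]
  Split: [1, 10, 35, 49] -> [1, 10] and [35, 49]
    Split: [1, 10] -> [1] and [10]
    Merge: [1] + [10] -> [1, 10]
    Split: [35, 49] -> [35] and [49]
    Merge: [35] + [49] -> [35, 49]
  Merge: [1, 10] + [35, 49] -> [1, 10, 35, 49]
  Split: [3, 44, 33, 14] -> [3, 44] and [33, 14]
    Split: [3, 44] -> [3] and [44]
    Merge: [3] + [44] -> [3, 44]
    Split: [33, 14] -> [33] and [14]
    Merge: [33] + [14] -> [14, 33]
  Merge: [3, 44] + [14, 33] -> [3, 14, 33, 44]
Merge: [1, 10, 35, 49] + [3, 14, 33, 44] -> [1, 3, 10, 14, 33, 35, 44, 49]

Final sorted array: [1, 3, 10, 14, 33, 35, 44, 49]

The merge sort proceeds by recursively splitting the array and merging sorted halves.
After all merges, the sorted array is [1, 3, 10, 14, 33, 35, 44, 49].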